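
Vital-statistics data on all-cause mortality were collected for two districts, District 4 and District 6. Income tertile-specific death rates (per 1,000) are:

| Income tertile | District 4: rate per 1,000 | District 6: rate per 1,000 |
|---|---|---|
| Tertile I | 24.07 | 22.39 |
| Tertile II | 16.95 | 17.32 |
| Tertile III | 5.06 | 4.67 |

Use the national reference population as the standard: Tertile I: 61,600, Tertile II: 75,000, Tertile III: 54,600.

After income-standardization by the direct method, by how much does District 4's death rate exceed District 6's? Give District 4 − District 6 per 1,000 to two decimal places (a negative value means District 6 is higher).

0.51

Standard total = 191,200; weights = 0.3222, 0.3923, 0.2856.
District 4: 0.3222×24.07 + 0.3923×16.95 + 0.2856×5.06 = 15.8485 per 1,000.
District 6: 0.3222×22.39 + 0.3923×17.32 + 0.2856×4.67 = 15.3410 per 1,000.
Difference = 15.8485 − 15.3410 = 0.5075.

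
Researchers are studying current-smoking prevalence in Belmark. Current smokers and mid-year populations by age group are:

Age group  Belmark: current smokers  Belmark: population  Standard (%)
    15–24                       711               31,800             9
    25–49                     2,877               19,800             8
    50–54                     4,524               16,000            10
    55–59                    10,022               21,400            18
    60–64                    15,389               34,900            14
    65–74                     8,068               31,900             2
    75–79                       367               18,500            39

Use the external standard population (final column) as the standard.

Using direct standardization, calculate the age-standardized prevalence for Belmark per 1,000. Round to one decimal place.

200.7

Age-specific rates per 1,000 for Belmark: 22.358, 145.303, 282.750, 468.318, 440.946, 252.915, 19.838.
Standard weights: 0.09, 0.08, 0.10, 0.18, 0.14, 0.02, 0.39.
Standardized rate: 0.0900×22.358 + 0.0800×145.303 + 0.1000×282.750 + 0.1800×468.318 + 0.1400×440.946 + 0.0200×252.915 + 0.3900×19.838 = 200.7361 per 1,000.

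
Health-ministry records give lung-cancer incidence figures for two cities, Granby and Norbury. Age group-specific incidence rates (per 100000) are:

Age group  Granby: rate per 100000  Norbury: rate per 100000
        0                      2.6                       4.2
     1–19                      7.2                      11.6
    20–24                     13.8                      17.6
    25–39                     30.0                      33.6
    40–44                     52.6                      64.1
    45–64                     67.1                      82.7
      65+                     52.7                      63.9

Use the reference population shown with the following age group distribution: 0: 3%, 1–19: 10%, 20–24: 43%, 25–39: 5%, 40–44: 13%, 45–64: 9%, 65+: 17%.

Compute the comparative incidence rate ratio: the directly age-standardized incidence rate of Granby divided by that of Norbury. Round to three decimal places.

Standard weights: 0.03, 0.10, 0.43, 0.05, 0.13, 0.09, 0.17.
Granby: 0.0300×2.6 + 0.1000×7.2 + 0.4300×13.8 + 0.0500×30.0 + 0.1300×52.6 + 0.0900×67.1 + 0.1700×52.7 = 30.0680 per 100000.
Norbury: 0.0300×4.2 + 0.1000×11.6 + 0.4300×17.6 + 0.0500×33.6 + 0.1300×64.1 + 0.0900×82.7 + 0.1700×63.9 = 37.1730 per 100000.
Ratio = 30.0680 ÷ 37.1730 = 0.80887.

0.809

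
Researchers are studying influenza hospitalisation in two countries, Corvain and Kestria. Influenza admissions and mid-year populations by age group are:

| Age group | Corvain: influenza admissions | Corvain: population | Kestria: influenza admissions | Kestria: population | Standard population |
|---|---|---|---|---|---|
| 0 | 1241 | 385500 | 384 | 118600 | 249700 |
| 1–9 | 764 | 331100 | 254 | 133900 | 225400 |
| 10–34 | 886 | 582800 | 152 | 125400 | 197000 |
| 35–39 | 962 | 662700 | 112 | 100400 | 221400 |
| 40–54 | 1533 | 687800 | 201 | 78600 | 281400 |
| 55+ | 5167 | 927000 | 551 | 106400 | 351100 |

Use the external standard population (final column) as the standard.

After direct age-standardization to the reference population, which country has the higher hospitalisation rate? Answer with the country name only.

Age-specific rates per 100000 for Corvain: 321.92, 230.75, 152.02, 145.16, 222.88, 557.39.
For Kestria: 323.78, 189.69, 121.21, 111.55, 255.73, 517.86.
Standard total = 1526000; weights = 0.1636, 0.1477, 0.1291, 0.1451, 0.1844, 0.2301.
Corvain: 0.1636×321.92 + 0.1477×230.75 + 0.1291×152.02 + 0.1451×145.16 + 0.1844×222.88 + 0.2301×557.39 = 296.7895 per 100000.
Kestria: 0.1636×323.78 + 0.1477×189.69 + 0.1291×121.21 + 0.1451×111.55 + 0.1844×255.73 + 0.2301×517.86 = 279.1361 per 100000.

Corvain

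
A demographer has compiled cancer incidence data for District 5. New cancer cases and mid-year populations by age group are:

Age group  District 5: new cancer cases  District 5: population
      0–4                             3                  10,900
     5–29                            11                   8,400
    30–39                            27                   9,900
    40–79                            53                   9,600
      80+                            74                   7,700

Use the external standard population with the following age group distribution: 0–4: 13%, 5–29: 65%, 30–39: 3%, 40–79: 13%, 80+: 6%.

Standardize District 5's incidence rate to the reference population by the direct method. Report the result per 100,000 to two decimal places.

Age-specific rates per 100,000 for District 5: 27.52, 130.95, 272.73, 552.08, 961.04.
Standard weights: 0.13, 0.65, 0.03, 0.13, 0.06.
Standardized rate: 0.1300×27.52 + 0.6500×130.95 + 0.0300×272.73 + 0.1300×552.08 + 0.0600×961.04 = 226.3120 per 100,000.

226.31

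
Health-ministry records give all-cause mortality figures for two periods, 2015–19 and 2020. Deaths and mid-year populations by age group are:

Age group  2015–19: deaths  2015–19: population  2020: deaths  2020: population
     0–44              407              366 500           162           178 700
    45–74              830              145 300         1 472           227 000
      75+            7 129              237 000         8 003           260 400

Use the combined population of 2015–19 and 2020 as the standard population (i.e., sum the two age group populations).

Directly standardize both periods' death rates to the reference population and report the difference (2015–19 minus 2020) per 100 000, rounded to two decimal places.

Age-specific rates per 100 000 for 2015–19: 111.05, 571.23, 3008.02.
For 2020: 90.65, 648.46, 3073.35.
Combined standard total = 1 414 900; weights = 0.3853, 0.2631, 0.3515.
2015–19: 0.3853×111.05 + 0.2631×571.23 + 0.3515×3008.02 = 1250.5491 per 100 000.
2020: 0.3853×90.65 + 0.2631×648.46 + 0.3515×3073.35 = 1285.9775 per 100 000.
Difference = 1250.5491 − 1285.9775 = -35.4284.

-35.43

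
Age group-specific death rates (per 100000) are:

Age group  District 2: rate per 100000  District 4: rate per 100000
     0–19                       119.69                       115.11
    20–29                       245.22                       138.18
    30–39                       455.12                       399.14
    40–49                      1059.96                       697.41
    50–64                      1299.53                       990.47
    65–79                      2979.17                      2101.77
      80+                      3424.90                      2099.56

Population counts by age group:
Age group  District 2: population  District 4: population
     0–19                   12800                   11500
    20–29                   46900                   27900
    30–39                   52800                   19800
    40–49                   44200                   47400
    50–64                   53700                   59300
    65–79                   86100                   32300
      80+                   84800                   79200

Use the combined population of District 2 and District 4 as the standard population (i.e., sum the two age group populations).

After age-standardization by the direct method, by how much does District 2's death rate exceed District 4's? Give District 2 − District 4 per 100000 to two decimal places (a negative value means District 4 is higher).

609.62

Combined standard total = 658700; weights = 0.0369, 0.1136, 0.1102, 0.1391, 0.1716, 0.1797, 0.2490.
District 2: 0.0369×119.69 + 0.1136×245.22 + 0.1102×455.12 + 0.1391×1059.96 + 0.1716×1299.53 + 0.1797×2979.17 + 0.2490×3424.90 = 1840.9734 per 100000.
District 4: 0.0369×115.11 + 0.1136×138.18 + 0.1102×399.14 + 0.1391×697.41 + 0.1716×990.47 + 0.1797×2101.77 + 0.2490×2099.56 = 1231.3555 per 100000.
Difference = 1840.9734 − 1231.3555 = 609.6179.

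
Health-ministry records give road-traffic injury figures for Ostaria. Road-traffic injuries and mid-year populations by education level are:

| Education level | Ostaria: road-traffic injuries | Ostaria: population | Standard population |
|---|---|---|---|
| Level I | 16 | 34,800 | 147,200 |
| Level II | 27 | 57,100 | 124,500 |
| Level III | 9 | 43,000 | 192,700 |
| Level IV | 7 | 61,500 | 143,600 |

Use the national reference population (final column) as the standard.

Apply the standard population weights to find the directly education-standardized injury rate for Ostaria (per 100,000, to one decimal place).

30.1

Education-specific rates per 100,000 for Ostaria: 45.98, 47.29, 20.93, 11.38.
Standard total = 608,000; weights = 0.2421, 0.2048, 0.3169, 0.2362.
Standardized rate: 0.2421×45.98 + 0.2048×47.29 + 0.3169×20.93 + 0.2362×11.38 = 30.1358 per 100,000.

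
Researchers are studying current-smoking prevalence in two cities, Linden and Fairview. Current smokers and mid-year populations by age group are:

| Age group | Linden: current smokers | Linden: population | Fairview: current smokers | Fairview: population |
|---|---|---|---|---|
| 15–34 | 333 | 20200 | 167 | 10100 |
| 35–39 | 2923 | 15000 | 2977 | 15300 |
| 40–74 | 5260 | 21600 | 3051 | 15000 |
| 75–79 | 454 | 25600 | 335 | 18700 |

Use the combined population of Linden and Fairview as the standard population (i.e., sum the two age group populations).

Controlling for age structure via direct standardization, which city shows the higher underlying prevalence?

Age-specific rates per 1000 for Linden: 16.485, 194.867, 243.519, 17.734.
For Fairview: 16.535, 194.575, 203.400, 17.914.
Combined standard total = 141500; weights = 0.2141, 0.2141, 0.2587, 0.3131.
Linden: 0.2141×16.485 + 0.2141×194.867 + 0.2587×243.519 + 0.3131×17.734 = 113.7977 per 1000.
Fairview: 0.2141×16.535 + 0.2141×194.575 + 0.2587×203.400 + 0.3131×17.914 = 103.4253 per 1000.
The crude rates (108.86 vs 110.49) would put Fairview higher, but that reflects its age composition; once standardized to a common age structure, Linden has the higher underlying rate.

Linden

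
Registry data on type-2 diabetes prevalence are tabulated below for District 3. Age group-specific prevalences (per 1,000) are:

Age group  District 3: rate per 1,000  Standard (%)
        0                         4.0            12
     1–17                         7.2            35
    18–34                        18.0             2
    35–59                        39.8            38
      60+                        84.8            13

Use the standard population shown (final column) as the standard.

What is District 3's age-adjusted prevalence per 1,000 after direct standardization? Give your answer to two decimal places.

Standard weights: 0.12, 0.35, 0.02, 0.38, 0.13.
Standardized rate: 0.1200×4.0 + 0.3500×7.2 + 0.0200×18.0 + 0.3800×39.8 + 0.1300×84.8 = 29.5080 per 1,000.

29.51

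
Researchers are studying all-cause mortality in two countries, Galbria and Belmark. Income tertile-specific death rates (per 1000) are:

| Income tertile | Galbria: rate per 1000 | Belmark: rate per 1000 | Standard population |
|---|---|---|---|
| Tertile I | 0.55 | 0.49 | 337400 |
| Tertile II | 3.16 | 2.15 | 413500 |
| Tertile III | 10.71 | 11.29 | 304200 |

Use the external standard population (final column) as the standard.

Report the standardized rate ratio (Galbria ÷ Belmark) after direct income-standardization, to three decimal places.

1.058

Standard total = 1055100; weights = 0.3198, 0.3919, 0.2883.
Galbria: 0.3198×0.55 + 0.3919×3.16 + 0.2883×10.71 = 4.5021 per 1000.
Belmark: 0.3198×0.49 + 0.3919×2.15 + 0.2883×11.29 = 4.2544 per 1000.
Ratio = 4.5021 ÷ 4.2544 = 1.05824.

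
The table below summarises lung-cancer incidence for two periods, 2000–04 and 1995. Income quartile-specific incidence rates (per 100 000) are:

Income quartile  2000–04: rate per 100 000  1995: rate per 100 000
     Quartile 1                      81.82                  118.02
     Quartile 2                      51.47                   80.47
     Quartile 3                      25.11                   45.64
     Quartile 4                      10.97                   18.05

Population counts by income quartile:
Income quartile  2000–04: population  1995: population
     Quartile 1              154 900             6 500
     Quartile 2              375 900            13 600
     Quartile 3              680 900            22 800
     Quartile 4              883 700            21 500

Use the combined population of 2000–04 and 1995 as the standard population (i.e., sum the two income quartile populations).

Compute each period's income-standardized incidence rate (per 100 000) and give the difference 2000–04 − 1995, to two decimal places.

Combined standard total = 2 159 800; weights = 0.0747, 0.1803, 0.3258, 0.4191.
2000–04: 0.0747×81.82 + 0.1803×51.47 + 0.3258×25.11 + 0.4191×10.97 = 28.1754 per 100 000.
1995: 0.0747×118.02 + 0.1803×80.47 + 0.3258×45.64 + 0.4191×18.05 = 45.7668 per 100 000.
Difference = 28.1754 − 45.7668 = -17.5914.

-17.59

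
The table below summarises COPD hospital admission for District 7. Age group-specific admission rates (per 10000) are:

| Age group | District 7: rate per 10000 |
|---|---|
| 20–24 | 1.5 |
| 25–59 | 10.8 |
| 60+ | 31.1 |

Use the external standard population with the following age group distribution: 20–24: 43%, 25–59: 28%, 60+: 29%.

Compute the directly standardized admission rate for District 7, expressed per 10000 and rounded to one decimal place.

12.7

Standard weights: 0.43, 0.28, 0.29.
Standardized rate: 0.4300×1.5 + 0.2800×10.8 + 0.2900×31.1 = 12.6880 per 10000.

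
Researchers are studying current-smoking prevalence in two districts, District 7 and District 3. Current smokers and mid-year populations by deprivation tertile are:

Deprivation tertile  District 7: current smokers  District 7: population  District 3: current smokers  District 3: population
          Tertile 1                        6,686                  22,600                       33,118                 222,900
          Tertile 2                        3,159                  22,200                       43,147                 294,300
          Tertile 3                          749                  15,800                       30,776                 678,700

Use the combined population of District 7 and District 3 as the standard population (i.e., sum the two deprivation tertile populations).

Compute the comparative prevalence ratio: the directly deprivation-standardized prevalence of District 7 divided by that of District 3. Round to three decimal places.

1.317

Deprivation-specific rates per 1,000 for District 7: 295.841, 142.297, 47.405.
For District 3: 148.578, 146.609, 45.346.
Combined standard total = 1,256,500; weights = 0.1954, 0.2519, 0.5527.
District 7: 0.1954×295.841 + 0.2519×142.297 + 0.5527×47.405 = 119.8478 per 1,000.
District 3: 0.1954×148.578 + 0.2519×146.609 + 0.5527×45.346 = 91.0227 per 1,000.
Ratio = 119.8478 ÷ 91.0227 = 1.31668.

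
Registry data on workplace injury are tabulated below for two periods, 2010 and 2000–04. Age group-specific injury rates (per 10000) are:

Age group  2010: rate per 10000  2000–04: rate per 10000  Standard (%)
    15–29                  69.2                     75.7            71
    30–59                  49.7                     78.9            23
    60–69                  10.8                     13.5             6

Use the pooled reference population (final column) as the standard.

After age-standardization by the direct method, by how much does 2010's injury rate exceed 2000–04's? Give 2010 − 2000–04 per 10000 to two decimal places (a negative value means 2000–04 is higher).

-11.49

Standard weights: 0.71, 0.23, 0.06.
2010: 0.7100×69.2 + 0.2300×49.7 + 0.0600×10.8 = 61.2110 per 10000.
2000–04: 0.7100×75.7 + 0.2300×78.9 + 0.0600×13.5 = 72.7040 per 10000.
Difference = 61.2110 − 72.7040 = -11.4930.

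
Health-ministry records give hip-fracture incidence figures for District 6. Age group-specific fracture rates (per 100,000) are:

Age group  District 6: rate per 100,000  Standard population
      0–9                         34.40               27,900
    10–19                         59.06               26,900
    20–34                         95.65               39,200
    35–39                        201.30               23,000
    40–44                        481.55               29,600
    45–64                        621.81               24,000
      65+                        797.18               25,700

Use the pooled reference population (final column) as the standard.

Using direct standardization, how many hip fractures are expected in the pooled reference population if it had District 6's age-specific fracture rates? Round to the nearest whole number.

606

Expected hip fractures = Σ (standard pop × age-specific rate ÷ 100,000)
= 27,900×34.40/100,000 + 26,900×59.06/100,000 + 39,200×95.65/100,000 + 23,000×201.30/100,000 + 29,600×481.55/100,000 + 24,000×621.81/100,000 + 25,700×797.18/100,000
= 9.60 + 15.89 + 37.49 + 46.30 + 142.54 + 149.23 + 204.88 = 605.93.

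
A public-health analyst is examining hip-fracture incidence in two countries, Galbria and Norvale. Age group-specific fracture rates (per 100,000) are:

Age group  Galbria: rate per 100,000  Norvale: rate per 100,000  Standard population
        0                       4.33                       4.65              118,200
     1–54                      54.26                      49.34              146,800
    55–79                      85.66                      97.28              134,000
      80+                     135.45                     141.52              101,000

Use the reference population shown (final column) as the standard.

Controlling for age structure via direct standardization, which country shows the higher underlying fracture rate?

Norvale

Standard total = 500,000; weights = 0.2364, 0.2936, 0.2680, 0.2020.
Galbria: 0.2364×4.33 + 0.2936×54.26 + 0.2680×85.66 + 0.2020×135.45 = 67.2721 per 100,000.
Norvale: 0.2364×4.65 + 0.2936×49.34 + 0.2680×97.28 + 0.2020×141.52 = 70.2436 per 100,000.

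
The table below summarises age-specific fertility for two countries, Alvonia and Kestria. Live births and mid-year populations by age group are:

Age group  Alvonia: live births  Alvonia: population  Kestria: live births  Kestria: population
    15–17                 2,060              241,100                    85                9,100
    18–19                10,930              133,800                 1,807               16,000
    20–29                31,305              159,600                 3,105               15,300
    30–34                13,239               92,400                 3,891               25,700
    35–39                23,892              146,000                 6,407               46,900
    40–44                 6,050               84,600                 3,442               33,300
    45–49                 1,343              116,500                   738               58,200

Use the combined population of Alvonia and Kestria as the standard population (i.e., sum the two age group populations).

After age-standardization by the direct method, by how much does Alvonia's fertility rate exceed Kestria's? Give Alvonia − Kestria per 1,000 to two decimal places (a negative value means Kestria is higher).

Age-specific rates per 1,000 for Alvonia: 8.544, 81.689, 196.147, 143.279, 163.644, 71.513, 11.528.
For Kestria: 9.341, 112.938, 202.941, 151.401, 136.610, 103.363, 12.680.
Combined standard total = 1,178,500; weights = 0.2123, 0.1271, 0.1484, 0.1002, 0.1637, 0.1000, 0.1482.
Alvonia: 0.2123×8.544 + 0.1271×81.689 + 0.1484×196.147 + 0.1002×143.279 + 0.1637×163.644 + 0.1000×71.513 + 0.1482×11.528 = 91.3146 per 1,000.
Kestria: 0.2123×9.341 + 0.1271×112.938 + 0.1484×202.941 + 0.1002×151.401 + 0.1637×136.610 + 0.1000×103.363 + 0.1482×12.680 = 96.2102 per 1,000.
Difference = 91.3146 − 96.2102 = -4.8956.

-4.90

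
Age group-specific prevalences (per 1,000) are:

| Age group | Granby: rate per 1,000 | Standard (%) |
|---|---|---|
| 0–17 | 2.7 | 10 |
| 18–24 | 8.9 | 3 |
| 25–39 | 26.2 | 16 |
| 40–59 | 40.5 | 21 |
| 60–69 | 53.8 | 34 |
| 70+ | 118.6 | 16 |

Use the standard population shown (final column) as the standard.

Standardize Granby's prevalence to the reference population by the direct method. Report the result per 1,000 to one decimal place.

Standard weights: 0.10, 0.03, 0.16, 0.21, 0.34, 0.16.
Standardized rate: 0.1000×2.7 + 0.0300×8.9 + 0.1600×26.2 + 0.2100×40.5 + 0.3400×53.8 + 0.1600×118.6 = 50.5020 per 1,000.

50.5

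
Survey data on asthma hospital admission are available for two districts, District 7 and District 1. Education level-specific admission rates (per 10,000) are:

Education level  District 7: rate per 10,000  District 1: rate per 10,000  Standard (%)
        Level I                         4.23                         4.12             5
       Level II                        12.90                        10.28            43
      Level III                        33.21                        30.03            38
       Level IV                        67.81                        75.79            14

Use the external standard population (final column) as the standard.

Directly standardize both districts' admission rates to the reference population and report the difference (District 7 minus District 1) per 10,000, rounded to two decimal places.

Standard weights: 0.05, 0.43, 0.38, 0.14.
District 7: 0.0500×4.23 + 0.4300×12.90 + 0.3800×33.21 + 0.1400×67.81 = 27.8717 per 10,000.
District 1: 0.0500×4.12 + 0.4300×10.28 + 0.3800×30.03 + 0.1400×75.79 = 26.6484 per 10,000.
Difference = 27.8717 − 26.6484 = 1.2233.

1.22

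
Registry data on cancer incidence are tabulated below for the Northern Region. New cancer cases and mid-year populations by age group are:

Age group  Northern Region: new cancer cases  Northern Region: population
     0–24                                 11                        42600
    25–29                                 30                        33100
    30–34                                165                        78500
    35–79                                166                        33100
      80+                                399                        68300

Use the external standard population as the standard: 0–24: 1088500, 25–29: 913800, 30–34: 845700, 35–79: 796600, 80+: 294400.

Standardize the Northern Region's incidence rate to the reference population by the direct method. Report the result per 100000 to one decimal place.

Age-specific rates per 100000 for the Northern Region: 25.82, 90.63, 210.19, 501.51, 584.19.
Standard total = 3939000; weights = 0.2763, 0.2320, 0.2147, 0.2022, 0.0747.
Standardized rate: 0.2763×25.82 + 0.2320×90.63 + 0.2147×210.19 + 0.2022×501.51 + 0.0747×584.19 = 218.3740 per 100000.

218.4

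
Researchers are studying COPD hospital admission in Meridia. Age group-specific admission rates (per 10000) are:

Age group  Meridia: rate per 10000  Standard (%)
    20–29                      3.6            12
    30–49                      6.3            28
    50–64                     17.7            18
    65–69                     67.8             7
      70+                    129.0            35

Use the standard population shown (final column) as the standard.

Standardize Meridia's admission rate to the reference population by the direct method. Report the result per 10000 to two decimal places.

55.28

Standard weights: 0.12, 0.28, 0.18, 0.07, 0.35.
Standardized rate: 0.1200×3.6 + 0.2800×6.3 + 0.1800×17.7 + 0.0700×67.8 + 0.3500×129.0 = 55.2780 per 10000.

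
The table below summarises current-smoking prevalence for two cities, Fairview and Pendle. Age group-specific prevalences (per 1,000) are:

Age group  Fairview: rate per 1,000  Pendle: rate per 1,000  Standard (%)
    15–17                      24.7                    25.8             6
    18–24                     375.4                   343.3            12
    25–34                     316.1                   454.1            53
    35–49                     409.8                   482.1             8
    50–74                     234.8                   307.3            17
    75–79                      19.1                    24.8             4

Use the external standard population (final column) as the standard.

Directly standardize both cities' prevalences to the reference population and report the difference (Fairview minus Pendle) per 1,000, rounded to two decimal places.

-87.69

Standard weights: 0.06, 0.12, 0.53, 0.08, 0.17, 0.04.
Fairview: 0.0600×24.7 + 0.1200×375.4 + 0.5300×316.1 + 0.0800×409.8 + 0.1700×234.8 + 0.0400×19.1 = 287.5270 per 1,000.
Pendle: 0.0600×25.8 + 0.1200×343.3 + 0.5300×454.1 + 0.0800×482.1 + 0.1700×307.3 + 0.0400×24.8 = 375.2180 per 1,000.
Difference = 287.5270 − 375.2180 = -87.6910.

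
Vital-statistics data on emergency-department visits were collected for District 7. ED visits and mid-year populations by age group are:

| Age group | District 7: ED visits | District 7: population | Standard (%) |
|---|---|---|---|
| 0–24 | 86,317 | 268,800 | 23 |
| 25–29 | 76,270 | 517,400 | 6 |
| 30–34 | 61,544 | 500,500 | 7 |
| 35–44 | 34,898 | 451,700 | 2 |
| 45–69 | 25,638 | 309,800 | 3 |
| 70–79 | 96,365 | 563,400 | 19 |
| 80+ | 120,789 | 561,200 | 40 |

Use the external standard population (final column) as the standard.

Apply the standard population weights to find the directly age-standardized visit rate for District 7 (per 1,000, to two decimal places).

Age-specific rates per 1,000 for District 7: 321.120, 147.410, 122.965, 77.259, 82.757, 171.042, 215.233.
Standard weights: 0.23, 0.06, 0.07, 0.02, 0.03, 0.19, 0.40.
Standardized rate: 0.2300×321.120 + 0.0600×147.410 + 0.0700×122.965 + 0.0200×77.259 + 0.0300×82.757 + 0.1900×171.042 + 0.4000×215.233 = 213.9289 per 1,000.

213.93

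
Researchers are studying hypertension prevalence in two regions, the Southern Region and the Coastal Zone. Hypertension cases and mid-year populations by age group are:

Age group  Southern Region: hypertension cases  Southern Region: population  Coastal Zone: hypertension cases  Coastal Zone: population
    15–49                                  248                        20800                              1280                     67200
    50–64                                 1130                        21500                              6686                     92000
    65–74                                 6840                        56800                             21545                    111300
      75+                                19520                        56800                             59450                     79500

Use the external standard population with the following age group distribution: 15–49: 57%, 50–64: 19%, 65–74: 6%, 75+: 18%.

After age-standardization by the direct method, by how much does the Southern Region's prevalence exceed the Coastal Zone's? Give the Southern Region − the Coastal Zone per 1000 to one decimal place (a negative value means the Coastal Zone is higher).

Age-specific rates per 1000 for the Southern Region: 11.923, 52.558, 120.423, 343.662.
For the Coastal Zone: 19.048, 72.674, 193.576, 747.799.
Standard weights: 0.57, 0.19, 0.06, 0.18.
The Southern Region: 0.5700×11.923 + 0.1900×52.558 + 0.0600×120.423 + 0.1800×343.662 = 85.8667 per 1000.
The Coastal Zone: 0.5700×19.048 + 0.1900×72.674 + 0.0600×193.576 + 0.1800×747.799 = 170.8835 per 1000.
Difference = 85.8667 − 170.8835 = -85.0168.

-85.0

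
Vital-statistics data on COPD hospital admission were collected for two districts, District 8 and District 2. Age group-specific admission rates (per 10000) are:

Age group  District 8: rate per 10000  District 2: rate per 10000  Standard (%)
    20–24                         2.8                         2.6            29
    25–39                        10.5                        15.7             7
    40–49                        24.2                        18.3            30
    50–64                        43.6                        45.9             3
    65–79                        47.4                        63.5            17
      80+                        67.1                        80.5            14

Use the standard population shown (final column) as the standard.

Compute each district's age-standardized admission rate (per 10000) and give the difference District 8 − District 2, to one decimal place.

Standard weights: 0.29, 0.07, 0.30, 0.03, 0.17, 0.14.
District 8: 0.2900×2.8 + 0.0700×10.5 + 0.3000×24.2 + 0.0300×43.6 + 0.1700×47.4 + 0.1400×67.1 = 27.5670 per 10000.
District 2: 0.2900×2.6 + 0.0700×15.7 + 0.3000×18.3 + 0.0300×45.9 + 0.1700×63.5 + 0.1400×80.5 = 30.7850 per 10000.
Difference = 27.5670 − 30.7850 = -3.2180.

-3.2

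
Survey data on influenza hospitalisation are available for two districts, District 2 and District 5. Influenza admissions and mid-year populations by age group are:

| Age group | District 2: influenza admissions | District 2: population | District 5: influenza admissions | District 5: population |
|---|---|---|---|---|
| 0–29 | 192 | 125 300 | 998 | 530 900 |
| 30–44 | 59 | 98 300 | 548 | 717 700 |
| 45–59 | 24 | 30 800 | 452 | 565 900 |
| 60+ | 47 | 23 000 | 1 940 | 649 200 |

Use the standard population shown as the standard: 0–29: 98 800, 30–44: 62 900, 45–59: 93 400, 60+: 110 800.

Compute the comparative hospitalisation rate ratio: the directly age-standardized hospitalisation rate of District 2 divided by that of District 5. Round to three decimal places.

Age-specific rates per 100 000 for District 2: 153.23, 60.02, 77.92, 204.35.
For District 5: 187.98, 76.36, 79.87, 298.83.
Standard total = 365 900; weights = 0.2700, 0.1719, 0.2553, 0.3028.
District 2: 0.2700×153.23 + 0.1719×60.02 + 0.2553×77.92 + 0.3028×204.35 = 133.4635 per 100 000.
District 5: 0.2700×187.98 + 0.1719×76.36 + 0.2553×79.87 + 0.3028×298.83 = 174.7631 per 100 000.
Ratio = 133.4635 ÷ 174.7631 = 0.76368.

0.764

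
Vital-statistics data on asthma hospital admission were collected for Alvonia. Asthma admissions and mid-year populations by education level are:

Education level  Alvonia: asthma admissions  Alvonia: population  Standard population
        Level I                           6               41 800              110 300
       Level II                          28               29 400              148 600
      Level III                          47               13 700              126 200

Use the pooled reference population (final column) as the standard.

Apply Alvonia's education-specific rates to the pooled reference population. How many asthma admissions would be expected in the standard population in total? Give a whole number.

Education-specific rates per 10 000 for Alvonia: 1.44, 9.52, 34.31.
Expected asthma admissions = Σ (standard pop × education-specific rate ÷ 10 000)
= 110 300×1.44/10 000 + 148 600×9.52/10 000 + 126 200×34.31/10 000
= 15.83 + 141.52 + 432.95 = 590.31.

590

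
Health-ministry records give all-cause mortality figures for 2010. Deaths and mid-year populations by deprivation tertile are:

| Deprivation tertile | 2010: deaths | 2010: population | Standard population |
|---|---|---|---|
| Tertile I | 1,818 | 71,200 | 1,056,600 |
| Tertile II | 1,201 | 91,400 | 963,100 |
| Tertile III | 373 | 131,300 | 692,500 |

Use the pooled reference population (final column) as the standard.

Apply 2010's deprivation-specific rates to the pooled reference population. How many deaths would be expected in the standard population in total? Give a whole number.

41601

Deprivation-specific rates per 100,000 for 2010: 2553.37, 1314.00, 284.08.
Expected deaths = Σ (standard pop × deprivation-specific rate ÷ 100,000)
= 1,056,600×2553.37/100,000 + 963,100×1314.00/100,000 + 692,500×284.08/100,000
= 26978.92 + 12655.18 + 1967.27 = 41601.36.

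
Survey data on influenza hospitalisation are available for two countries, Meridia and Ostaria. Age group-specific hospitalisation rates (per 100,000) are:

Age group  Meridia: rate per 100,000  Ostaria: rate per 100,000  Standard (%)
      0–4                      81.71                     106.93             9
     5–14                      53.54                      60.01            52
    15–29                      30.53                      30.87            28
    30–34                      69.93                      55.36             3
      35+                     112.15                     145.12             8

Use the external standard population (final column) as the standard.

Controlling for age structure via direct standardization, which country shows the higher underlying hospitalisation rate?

Ostaria

Standard weights: 0.09, 0.52, 0.28, 0.03, 0.08.
Meridia: 0.0900×81.71 + 0.5200×53.54 + 0.2800×30.53 + 0.0300×69.93 + 0.0800×112.15 = 54.8130 per 100,000.
Ostaria: 0.0900×106.93 + 0.5200×60.01 + 0.2800×30.87 + 0.0300×55.36 + 0.0800×145.12 = 62.7429 per 100,000.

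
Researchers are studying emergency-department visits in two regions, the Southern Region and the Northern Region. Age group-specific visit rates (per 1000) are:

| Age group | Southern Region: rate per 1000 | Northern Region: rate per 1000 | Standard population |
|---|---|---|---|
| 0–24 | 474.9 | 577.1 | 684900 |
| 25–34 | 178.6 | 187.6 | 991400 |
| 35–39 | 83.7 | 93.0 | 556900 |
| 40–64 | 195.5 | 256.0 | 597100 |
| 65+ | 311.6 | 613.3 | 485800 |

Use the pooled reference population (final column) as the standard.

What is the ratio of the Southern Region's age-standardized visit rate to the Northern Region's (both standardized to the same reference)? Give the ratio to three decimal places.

Standard total = 3316100; weights = 0.2065, 0.2990, 0.1679, 0.1801, 0.1465.
The Southern Region: 0.2065×474.9 + 0.2990×178.6 + 0.1679×83.7 + 0.1801×195.5 + 0.1465×311.6 = 246.3870 per 1000.
The Northern Region: 0.2065×577.1 + 0.2990×187.6 + 0.1679×93.0 + 0.1801×256.0 + 0.1465×613.3 = 326.8396 per 1000.
Ratio = 246.3870 ÷ 326.8396 = 0.75385.

0.754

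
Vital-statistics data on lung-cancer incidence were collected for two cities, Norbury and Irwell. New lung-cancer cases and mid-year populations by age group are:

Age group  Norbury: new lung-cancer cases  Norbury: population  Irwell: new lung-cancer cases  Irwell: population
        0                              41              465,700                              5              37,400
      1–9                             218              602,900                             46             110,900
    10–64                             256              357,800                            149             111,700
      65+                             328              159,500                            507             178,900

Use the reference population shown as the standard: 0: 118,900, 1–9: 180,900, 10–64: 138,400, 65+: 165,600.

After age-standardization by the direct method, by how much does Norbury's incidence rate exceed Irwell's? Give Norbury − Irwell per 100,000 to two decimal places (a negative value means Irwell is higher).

-37.99

Age-specific rates per 100,000 for Norbury: 8.80, 36.16, 71.55, 205.64.
For Irwell: 13.37, 41.48, 133.39, 283.40.
Standard total = 603,800; weights = 0.1969, 0.2996, 0.2292, 0.2743.
Norbury: 0.1969×8.80 + 0.2996×36.16 + 0.2292×71.55 + 0.2743×205.64 = 85.3670 per 100,000.
Irwell: 0.1969×13.37 + 0.2996×41.48 + 0.2292×133.39 + 0.2743×283.40 = 123.3612 per 100,000.
Difference = 85.3670 − 123.3612 = -37.9942.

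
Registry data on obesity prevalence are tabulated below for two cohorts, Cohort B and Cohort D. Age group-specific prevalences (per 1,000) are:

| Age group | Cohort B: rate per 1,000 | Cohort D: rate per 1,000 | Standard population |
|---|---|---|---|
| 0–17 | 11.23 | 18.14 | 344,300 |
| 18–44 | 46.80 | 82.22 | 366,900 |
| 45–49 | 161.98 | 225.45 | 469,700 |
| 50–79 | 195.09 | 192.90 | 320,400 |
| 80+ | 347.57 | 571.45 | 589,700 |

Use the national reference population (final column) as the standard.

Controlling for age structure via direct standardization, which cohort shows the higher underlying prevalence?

Standard total = 2,091,000; weights = 0.1647, 0.1755, 0.2246, 0.1532, 0.2820.
Cohort B: 0.1647×11.23 + 0.1755×46.80 + 0.2246×161.98 + 0.1532×195.09 + 0.2820×347.57 = 174.3607 per 1,000.
Cohort D: 0.1647×18.14 + 0.1755×82.22 + 0.2246×225.45 + 0.1532×192.90 + 0.2820×571.45 = 258.7734 per 1,000.

Cohort D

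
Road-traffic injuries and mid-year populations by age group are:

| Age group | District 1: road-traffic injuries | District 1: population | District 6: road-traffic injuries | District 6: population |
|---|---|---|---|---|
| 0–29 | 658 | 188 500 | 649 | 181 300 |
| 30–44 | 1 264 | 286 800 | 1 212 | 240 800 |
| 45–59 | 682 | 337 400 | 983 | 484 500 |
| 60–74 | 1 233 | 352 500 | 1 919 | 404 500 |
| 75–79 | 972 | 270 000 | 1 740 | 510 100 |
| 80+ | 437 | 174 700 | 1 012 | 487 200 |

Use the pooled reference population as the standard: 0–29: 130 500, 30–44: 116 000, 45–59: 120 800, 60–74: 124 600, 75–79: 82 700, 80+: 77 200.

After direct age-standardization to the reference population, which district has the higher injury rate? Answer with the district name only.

District 6

Age-specific rates per 100 000 for District 1: 349.07, 440.73, 202.13, 349.79, 360.00, 250.14.
For District 6: 357.97, 503.32, 202.89, 474.41, 341.11, 207.72.
Standard total = 651 800; weights = 0.2002, 0.1780, 0.1853, 0.1912, 0.1269, 0.1184.
District 1: 0.2002×349.07 + 0.1780×440.73 + 0.1853×202.13 + 0.1912×349.79 + 0.1269×360.00 + 0.1184×250.14 = 327.9569 per 100 000.
District 6: 0.2002×357.97 + 0.1780×503.32 + 0.1853×202.89 + 0.1912×474.41 + 0.1269×341.11 + 0.1184×207.72 = 357.4209 per 100 000.
The crude rates (325.86 vs 325.55) would put District 1 higher, but that reflects its age composition; once standardized to a common age structure, District 6 has the higher underlying rate.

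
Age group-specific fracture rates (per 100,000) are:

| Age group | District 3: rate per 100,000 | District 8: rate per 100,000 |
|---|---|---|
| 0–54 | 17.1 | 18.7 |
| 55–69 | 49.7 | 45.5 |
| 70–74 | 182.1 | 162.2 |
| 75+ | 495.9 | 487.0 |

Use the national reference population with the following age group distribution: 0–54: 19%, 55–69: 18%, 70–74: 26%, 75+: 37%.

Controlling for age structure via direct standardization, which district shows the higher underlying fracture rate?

Standard weights: 0.19, 0.18, 0.26, 0.37.
District 3: 0.1900×17.1 + 0.1800×49.7 + 0.2600×182.1 + 0.3700×495.9 = 243.0240 per 100,000.
District 8: 0.1900×18.7 + 0.1800×45.5 + 0.2600×162.2 + 0.3700×487.0 = 234.1050 per 100,000.

District 3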